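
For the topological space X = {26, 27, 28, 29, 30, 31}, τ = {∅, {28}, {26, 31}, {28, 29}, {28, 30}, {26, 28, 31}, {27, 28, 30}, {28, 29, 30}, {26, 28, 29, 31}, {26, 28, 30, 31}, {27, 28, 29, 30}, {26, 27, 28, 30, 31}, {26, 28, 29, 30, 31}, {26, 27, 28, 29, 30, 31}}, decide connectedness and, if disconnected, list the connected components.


(X, τ) is disconnected; components = [{26, 31}, {27, 28, 29, 30}].

Find clopen sets (U ∈ τ with X ∖ U ∈ τ):
  U = ∅, X ∖ U = {26, 27, 28, 29, 30, 31} — both open, so U is clopen.
  U = {26, 31}, X ∖ U = {27, 28, 29, 30} — both open, so U is clopen.
  U = {27, 28, 29, 30}, X ∖ U = {26, 31} — both open, so U is clopen.
  U = {26, 27, 28, 29, 30, 31}, X ∖ U = ∅ — both open, so U is clopen.
Nontrivial clopen(s) exist: e.g. {27, 28, 29, 30}. So (X, τ) is disconnected.
Compute connected components by grouping points that agree on all clopens:
  component: {26, 31}
  component: {27, 28, 29, 30}


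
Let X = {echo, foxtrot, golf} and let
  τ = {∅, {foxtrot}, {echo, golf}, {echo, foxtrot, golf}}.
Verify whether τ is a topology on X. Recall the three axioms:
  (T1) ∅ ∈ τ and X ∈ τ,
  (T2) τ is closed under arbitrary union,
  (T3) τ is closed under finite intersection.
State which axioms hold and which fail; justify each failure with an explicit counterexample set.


τ IS a topology on X.

Axiom (T1): ∅ ∈ τ? Yes; X ∈ τ? Yes.
Axiom (T2/T3): check pairwise unions and intersections of members of τ.
All pairwise intersections and unions checked — each lies in τ. Therefore τ satisfies (T1), (T2), (T3): it IS a topology on X.


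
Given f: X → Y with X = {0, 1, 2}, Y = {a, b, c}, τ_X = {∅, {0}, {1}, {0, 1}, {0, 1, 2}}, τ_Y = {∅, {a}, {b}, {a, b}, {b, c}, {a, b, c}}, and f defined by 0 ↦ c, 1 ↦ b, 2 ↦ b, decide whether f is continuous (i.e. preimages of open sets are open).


f is NOT continuous.

Compute f^{-1}(U) for each U ∈ τ_Y:
  U = ∅: f^{-1}(U) = ∅ ∈ τ_X ✓.
  U = {a}: f^{-1}(U) = ∅ ∈ τ_X ✓.
  U = {b}: f^{-1}(U) = {1, 2} ∉ τ_X ✗.
  U = {a, b}: f^{-1}(U) = {1, 2} ∉ τ_X ✗.
  U = {b, c}: f^{-1}(U) = {0, 1, 2} ∈ τ_X ✓.
  U = {a, b, c}: f^{-1}(U) = {0, 1, 2} ∈ τ_X ✓.
Found U = {b} with f^{-1}(U) = {1, 2} not in τ_X. Therefore f is NOT continuous.


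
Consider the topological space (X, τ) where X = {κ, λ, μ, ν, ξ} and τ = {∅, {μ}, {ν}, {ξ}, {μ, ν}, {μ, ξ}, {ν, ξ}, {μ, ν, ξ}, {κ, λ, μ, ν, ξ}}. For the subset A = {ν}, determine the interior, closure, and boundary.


int(A) = {ν}, cl(A) = {κ, λ, ν}, ∂A = {κ, λ}.

Closed sets in (X, τ) are complements of opens:
  closed(X, τ) = {∅, {κ, λ}, {κ, λ, μ}, {κ, λ, ν}, {κ, λ, ξ}, {κ, λ, μ, ν}, {κ, λ, μ, ξ}, {κ, λ, ν, ξ}, {κ, λ, μ, ν, ξ}}.
int(A) = ⋃ {U ∈ τ : U ⊆ A}. Opens contained in A: ∅, {ν}.
Taking the union of these: int(A) = {ν}.
cl(A) = ⋂ {C closed : A ⊆ C}. Closed sets containing A: {κ, λ, ν}, {κ, λ, μ, ν}, {κ, λ, ν, ξ}, {κ, λ, μ, ν, ξ}.
Intersecting these: cl(A) = {κ, λ, ν}.
∂A = cl(A) ∖ int(A) = {κ, λ, ν} ∖ {ν} = {κ, λ}.


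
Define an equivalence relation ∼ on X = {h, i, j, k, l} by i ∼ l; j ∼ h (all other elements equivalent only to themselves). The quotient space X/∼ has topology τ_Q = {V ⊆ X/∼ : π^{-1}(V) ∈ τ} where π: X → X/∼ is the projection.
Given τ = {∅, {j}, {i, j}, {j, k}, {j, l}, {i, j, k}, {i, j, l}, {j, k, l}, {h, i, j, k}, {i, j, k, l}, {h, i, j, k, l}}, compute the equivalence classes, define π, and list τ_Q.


X/∼ = {[h=j], [i=l], [k]}; |τ_Q| = 2.

Equivalence classes: [h=j], [i=l], [k].
Quotient map π: X → X/∼ sends h ↦ [h=j], i ↦ [i=l], j ↦ [h=j], k ↦ [k], l ↦ [i=l].
For each subset V ⊆ X/∼, compute π^{-1}(V) ⊆ X and check whether π^{-1}(V) ∈ τ. V is open in τ_Q iff π^{-1}(V) ∈ τ.
  V = {}: π^{-1}(V) = ∅ ∈ τ ✓.
  V = {[h=j]}: π^{-1}(V) = {h, j} ∉ τ ✗.
  V = {[i=l]}: π^{-1}(V) = {i, l} ∉ τ ✗.
  V = {[h=j], [i=l]}: π^{-1}(V) = {h, i, j, l} ∉ τ ✗.
  V = {[k]}: π^{-1}(V) = {k} ∉ τ ✗.
  V = {[h=j], [k]}: π^{-1}(V) = {h, j, k} ∉ τ ✗.
  V = {[i=l], [k]}: π^{-1}(V) = {i, k, l} ∉ τ ✗.
  V = {[h=j], [i=l], [k]}: π^{-1}(V) = {h, i, j, k, l} ∈ τ ✓.
Open sets in the quotient: τ_Q = {{}, {[h=j], [i=l], [k]}} (2 elements).


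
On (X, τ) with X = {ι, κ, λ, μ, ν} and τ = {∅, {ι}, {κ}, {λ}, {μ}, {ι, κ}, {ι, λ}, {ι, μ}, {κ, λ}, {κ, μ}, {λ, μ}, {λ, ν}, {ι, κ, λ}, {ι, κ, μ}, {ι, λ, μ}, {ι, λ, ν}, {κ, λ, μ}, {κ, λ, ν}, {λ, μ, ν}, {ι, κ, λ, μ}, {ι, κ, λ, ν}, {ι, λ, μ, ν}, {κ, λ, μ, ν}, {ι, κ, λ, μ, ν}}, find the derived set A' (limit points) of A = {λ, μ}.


A' = {ν}

For each x ∈ X, list the open sets U ∈ τ with x ∈ U, then check whether U ∩ (A ∖ {x}) ≠ ∅ for every such U.
  x = ι: open {ι} ∋ x has {ι} ∩ (A ∖ {ι}) = ∅, so x is NOT a limit point.
  x = κ: open {κ} ∋ x has {κ} ∩ (A ∖ {κ}) = ∅, so x is NOT a limit point.
  x = λ: open {λ} ∋ x has {λ} ∩ (A ∖ {λ}) = ∅, so x is NOT a limit point.
  x = μ: open {μ} ∋ x has {μ} ∩ (A ∖ {μ}) = ∅, so x is NOT a limit point.
  x = ν: opens ∋ x are {λ, ν}, {ι, λ, ν}, {κ, λ, ν}, {λ, μ, ν}, {ι, κ, λ, ν}, {ι, λ, μ, ν}, {κ, λ, μ, ν}, {ι, κ, λ, μ, ν}; each meets A ∖ {ν}, so x IS a limit point.
Collecting: A' = {ν}.


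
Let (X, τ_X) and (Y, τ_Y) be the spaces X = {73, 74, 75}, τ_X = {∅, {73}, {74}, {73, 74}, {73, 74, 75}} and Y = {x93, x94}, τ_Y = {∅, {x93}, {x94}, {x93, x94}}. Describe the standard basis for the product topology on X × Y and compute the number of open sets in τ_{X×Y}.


Basis B = {∅ × ∅, {73} × {x93}, {73} × {x94}, {74} × {x93}, {74} × {x94}, {73} × {x93, x94}, {73, 74} × {x93}, {73, 74} × {x94}, {74} × {x93, x94}, {73, 74, 75} × {x93}, {73, 74, 75} × {x94}, {73, 74} × {x93, x94}, {73, 74, 75} × {x93, x94}}; |τ_{X×Y}| = 25.

Enumerate products U × V with U ∈ τ_X, V ∈ τ_Y (deduplicated):
  ∅ × ∅ = {} (∅)
  {73} × {x93} = {(73,x93)}
  {73} × {x94} = {(73,x94)}
  {74} × {x93} = {(74,x93)}
  {74} × {x94} = {(74,x94)}
  {73} × {x93, x94} = {(73,x93), (73,x94)}
  {73, 74} × {x93} = {(73,x93), (74,x93)}
  {73, 74} × {x94} = {(73,x94), (74,x94)}
  {74} × {x93, x94} = {(74,x93), (74,x94)}
  {73, 74, 75} × {x93} = {(73,x93), (74,x93), (75,x93)}
  {73, 74, 75} × {x94} = {(73,x94), (74,x94), (75,x94)}
  {73, 74} × {x93, x94} = {(73,x93), (73,x94), (74,x93), (74,x94)}
  {73, 74, 75} × {x93, x94} = {(73,x93), (73,x94), (74,x93), (74,x94), (75,x93), (75,x94)}
These 13 distinct sets form the basis B.
Close under arbitrary unions to get τ_{X×Y}; counting gives |τ_{X×Y}| = 25.


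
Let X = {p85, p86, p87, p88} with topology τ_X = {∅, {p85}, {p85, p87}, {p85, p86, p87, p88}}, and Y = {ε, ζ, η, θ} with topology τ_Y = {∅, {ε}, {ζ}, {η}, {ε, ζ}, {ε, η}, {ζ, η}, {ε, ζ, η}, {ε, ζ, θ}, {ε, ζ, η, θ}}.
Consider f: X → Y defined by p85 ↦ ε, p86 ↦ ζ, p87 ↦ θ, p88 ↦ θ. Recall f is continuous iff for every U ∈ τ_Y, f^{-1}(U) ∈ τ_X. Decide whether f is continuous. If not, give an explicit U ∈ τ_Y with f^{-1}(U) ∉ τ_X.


f is NOT continuous.

Compute f^{-1}(U) for each U ∈ τ_Y:
  U = ∅: f^{-1}(U) = ∅ ∈ τ_X ✓.
  U = {ε}: f^{-1}(U) = {p85} ∈ τ_X ✓.
  U = {ζ}: f^{-1}(U) = {p86} ∉ τ_X ✗.
  U = {η}: f^{-1}(U) = ∅ ∈ τ_X ✓.
  U = {ε, ζ}: f^{-1}(U) = {p85, p86} ∉ τ_X ✗.
  U = {ε, η}: f^{-1}(U) = {p85} ∈ τ_X ✓.
  U = {ζ, η}: f^{-1}(U) = {p86} ∉ τ_X ✗.
  U = {ε, ζ, η}: f^{-1}(U) = {p85, p86} ∉ τ_X ✗.
  U = {ε, ζ, θ}: f^{-1}(U) = {p85, p86, p87, p88} ∈ τ_X ✓.
  U = {ε, ζ, η, θ}: f^{-1}(U) = {p85, p86, p87, p88} ∈ τ_X ✓.
Found U = {ζ} with f^{-1}(U) = {p86} not in τ_X. Therefore f is NOT continuous.


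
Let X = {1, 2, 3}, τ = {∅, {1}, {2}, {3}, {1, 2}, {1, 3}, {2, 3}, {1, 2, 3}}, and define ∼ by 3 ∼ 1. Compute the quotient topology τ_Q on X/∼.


X/∼ = {[1=3], [2]}; |τ_Q| = 4.

Equivalence classes: [1=3], [2].
Quotient map π: X → X/∼ sends 1 ↦ [1=3], 2 ↦ [2], 3 ↦ [1=3].
For each subset V ⊆ X/∼, compute π^{-1}(V) ⊆ X and check whether π^{-1}(V) ∈ τ. V is open in τ_Q iff π^{-1}(V) ∈ τ.
  V = {}: π^{-1}(V) = ∅ ∈ τ ✓.
  V = {[1=3]}: π^{-1}(V) = {1, 3} ∈ τ ✓.
  V = {[2]}: π^{-1}(V) = {2} ∈ τ ✓.
  V = {[1=3], [2]}: π^{-1}(V) = {1, 2, 3} ∈ τ ✓.
Open sets in the quotient: τ_Q = {{}, {[1=3]}, {[2]}, {[1=3], [2]}} (4 elements).


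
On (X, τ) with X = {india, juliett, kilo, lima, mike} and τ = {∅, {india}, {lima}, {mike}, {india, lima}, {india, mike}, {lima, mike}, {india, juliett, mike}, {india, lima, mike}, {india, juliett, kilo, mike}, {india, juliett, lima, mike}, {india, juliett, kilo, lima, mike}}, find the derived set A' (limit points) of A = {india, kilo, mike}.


A' = {juliett, kilo}

For each x ∈ X, list the open sets U ∈ τ with x ∈ U, then check whether U ∩ (A ∖ {x}) ≠ ∅ for every such U.
  x = india: open {india} ∋ x has {india} ∩ (A ∖ {india}) = ∅, so x is NOT a limit point.
  x = juliett: opens ∋ x are {india, juliett, mike}, {india, juliett, kilo, mike}, {india, juliett, lima, mike}, {india, juliett, kilo, lima, mike}; each meets A ∖ {juliett}, so x IS a limit point.
  x = kilo: opens ∋ x are {india, juliett, kilo, mike}, {india, juliett, kilo, lima, mike}; each meets A ∖ {kilo}, so x IS a limit point.
  x = lima: open {lima} ∋ x has {lima} ∩ (A ∖ {lima}) = ∅, so x is NOT a limit point.
  x = mike: open {mike} ∋ x has {mike} ∩ (A ∖ {mike}) = ∅, so x is NOT a limit point.
Collecting: A' = {juliett, kilo}.


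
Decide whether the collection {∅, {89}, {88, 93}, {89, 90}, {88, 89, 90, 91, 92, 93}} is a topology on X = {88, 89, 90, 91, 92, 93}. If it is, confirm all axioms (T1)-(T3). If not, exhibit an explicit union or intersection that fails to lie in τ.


τ is NOT a topology on X.

Axiom (T1): ∅ ∈ τ? Yes; X ∈ τ? Yes.
Axiom (T2/T3): check pairwise unions and intersections of members of τ.
Counterexample for (T2): {89} ∪ {88, 93} = {88, 89, 93} ∉ τ. Therefore τ is NOT a topology.


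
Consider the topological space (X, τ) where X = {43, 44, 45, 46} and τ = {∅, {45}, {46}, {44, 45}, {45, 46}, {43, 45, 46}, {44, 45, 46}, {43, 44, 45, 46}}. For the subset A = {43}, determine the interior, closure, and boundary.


int(A) = ∅, cl(A) = {43}, ∂A = {43}.

Closed sets in (X, τ) are complements of opens:
  closed(X, τ) = {∅, {43}, {44}, {43, 44}, {43, 46}, {43, 44, 45}, {43, 44, 46}, {43, 44, 45, 46}}.
int(A) = ⋃ {U ∈ τ : U ⊆ A}. Opens contained in A: ∅.
Taking the union of these: int(A) = ∅.
cl(A) = ⋂ {C closed : A ⊆ C}. Closed sets containing A: {43}, {43, 44}, {43, 46}, {43, 44, 45}, {43, 44, 46}, {43, 44, 45, 46}.
Intersecting these: cl(A) = {43}.
∂A = cl(A) ∖ int(A) = {43} ∖ ∅ = {43}.


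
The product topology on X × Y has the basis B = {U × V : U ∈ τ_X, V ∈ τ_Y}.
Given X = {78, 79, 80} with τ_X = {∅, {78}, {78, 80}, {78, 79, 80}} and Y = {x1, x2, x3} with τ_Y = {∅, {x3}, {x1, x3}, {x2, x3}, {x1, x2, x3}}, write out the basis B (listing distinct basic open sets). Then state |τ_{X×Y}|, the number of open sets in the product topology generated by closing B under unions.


Basis B = {∅ × ∅, {78} × {x3}, {78} × {x1, x3}, {78} × {x2, x3}, {78, 80} × {x3}, {78} × {x1, x2, x3}, {78, 79, 80} × {x3}, {78, 80} × {x1, x3}, {78, 80} × {x2, x3}, {78, 80} × {x1, x2, x3}, {78, 79, 80} × {x1, x3}, {78, 79, 80} × {x2, x3}, {78, 79, 80} × {x1, x2, x3}}; |τ_{X×Y}| = 30.

Enumerate products U × V with U ∈ τ_X, V ∈ τ_Y (deduplicated):
  ∅ × ∅ = {} (∅)
  {78} × {x3} = {(78,x3)}
  {78} × {x1, x3} = {(78,x1), (78,x3)}
  {78} × {x2, x3} = {(78,x2), (78,x3)}
  {78, 80} × {x3} = {(78,x3), (80,x3)}
  {78} × {x1, x2, x3} = {(78,x1), (78,x2), (78,x3)}
  {78, 79, 80} × {x3} = {(78,x3), (79,x3), (80,x3)}
  {78, 80} × {x1, x3} = {(78,x1), (78,x3), (80,x1), (80,x3)}
  {78, 80} × {x2, x3} = {(78,x2), (78,x3), (80,x2), (80,x3)}
  {78, 80} × {x1, x2, x3} = {(78,x1), (78,x2), (78,x3), (80,x1), (80,x2), (80,x3)}
  {78, 79, 80} × {x1, x3} = {(78,x1), (78,x3), (79,x1), (79,x3), (80,x1), (80,x3)}
  {78, 79, 80} × {x2, x3} = {(78,x2), (78,x3), (79,x2), (79,x3), (80,x2), (80,x3)}
  {78, 79, 80} × {x1, x2, x3} = {(78,x1), (78,x2), (78,x3), (79,x1), (79,x2), (79,x3), (80,x1), (80,x2), (80,x3)}
These 13 distinct sets form the basis B.
Close under arbitrary unions to get τ_{X×Y}; counting gives |τ_{X×Y}| = 30.


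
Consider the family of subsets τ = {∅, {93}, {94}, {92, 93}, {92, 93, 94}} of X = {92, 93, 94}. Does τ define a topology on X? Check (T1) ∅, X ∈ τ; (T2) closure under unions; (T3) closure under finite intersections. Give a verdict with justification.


τ is NOT a topology on X.

Axiom (T1): ∅ ∈ τ? Yes; X ∈ τ? Yes.
Axiom (T2/T3): check pairwise unions and intersections of members of τ.
Counterexample for (T2): {93} ∪ {94} = {93, 94} ∉ τ. Therefore τ is NOT a topology.


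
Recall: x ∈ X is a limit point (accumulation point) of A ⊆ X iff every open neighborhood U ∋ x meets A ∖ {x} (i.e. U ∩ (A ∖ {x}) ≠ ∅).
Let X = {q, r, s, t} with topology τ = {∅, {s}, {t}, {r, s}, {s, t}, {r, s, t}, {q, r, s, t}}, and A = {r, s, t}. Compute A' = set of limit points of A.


A' = {q, r}

For each x ∈ X, list the open sets U ∈ τ with x ∈ U, then check whether U ∩ (A ∖ {x}) ≠ ∅ for every such U.
  x = q: opens ∋ x are {q, r, s, t}; each meets A ∖ {q}, so x IS a limit point.
  x = r: opens ∋ x are {r, s}, {r, s, t}, {q, r, s, t}; each meets A ∖ {r}, so x IS a limit point.
  x = s: open {s} ∋ x has {s} ∩ (A ∖ {s}) = ∅, so x is NOT a limit point.
  x = t: open {t} ∋ x has {t} ∩ (A ∖ {t}) = ∅, so x is NOT a limit point.
Collecting: A' = {q, r}.


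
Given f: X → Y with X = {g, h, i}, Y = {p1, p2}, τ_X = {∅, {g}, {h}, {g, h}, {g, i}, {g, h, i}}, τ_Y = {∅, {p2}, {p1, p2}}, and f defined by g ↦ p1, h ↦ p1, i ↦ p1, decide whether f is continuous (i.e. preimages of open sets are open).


f IS continuous.

Compute f^{-1}(U) for each U ∈ τ_Y:
  U = ∅: f^{-1}(U) = ∅ ∈ τ_X ✓.
  U = {p2}: f^{-1}(U) = ∅ ∈ τ_X ✓.
  U = {p1, p2}: f^{-1}(U) = {g, h, i} ∈ τ_X ✓.
Every preimage lies in τ_X, so f IS continuous.


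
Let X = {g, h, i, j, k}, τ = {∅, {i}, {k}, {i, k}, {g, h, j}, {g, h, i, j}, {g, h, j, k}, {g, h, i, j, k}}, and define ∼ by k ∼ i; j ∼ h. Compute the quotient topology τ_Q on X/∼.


X/∼ = {[g], [h=j], [i=k]}; |τ_Q| = 4.

Equivalence classes: [g], [h=j], [i=k].
Quotient map π: X → X/∼ sends g ↦ [g], h ↦ [h=j], i ↦ [i=k], j ↦ [h=j], k ↦ [i=k].
For each subset V ⊆ X/∼, compute π^{-1}(V) ⊆ X and check whether π^{-1}(V) ∈ τ. V is open in τ_Q iff π^{-1}(V) ∈ τ.
  V = {}: π^{-1}(V) = ∅ ∈ τ ✓.
  V = {[g]}: π^{-1}(V) = {g} ∉ τ ✗.
  V = {[h=j]}: π^{-1}(V) = {h, j} ∉ τ ✗.
  V = {[g], [h=j]}: π^{-1}(V) = {g, h, j} ∈ τ ✓.
  V = {[i=k]}: π^{-1}(V) = {i, k} ∈ τ ✓.
  V = {[g], [i=k]}: π^{-1}(V) = {g, i, k} ∉ τ ✗.
  V = {[h=j], [i=k]}: π^{-1}(V) = {h, i, j, k} ∉ τ ✗.
  V = {[g], [h=j], [i=k]}: π^{-1}(V) = {g, h, i, j, k} ∈ τ ✓.
Open sets in the quotient: τ_Q = {{}, {[g], [h=j]}, {[i=k]}, {[g], [h=j], [i=k]}} (4 elements).


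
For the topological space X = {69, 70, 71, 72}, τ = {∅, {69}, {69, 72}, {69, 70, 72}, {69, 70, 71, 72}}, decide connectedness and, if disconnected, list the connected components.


(X, τ) is connected.

Find clopen sets (U ∈ τ with X ∖ U ∈ τ):
  U = ∅, X ∖ U = {69, 70, 71, 72} — both open, so U is clopen.
  U = {69, 70, 71, 72}, X ∖ U = ∅ — both open, so U is clopen.
Only trivial clopens (∅ and X) exist, so (X, τ) is connected.
Compute connected components by grouping points that agree on all clopens:
  component: {69, 70, 71, 72}


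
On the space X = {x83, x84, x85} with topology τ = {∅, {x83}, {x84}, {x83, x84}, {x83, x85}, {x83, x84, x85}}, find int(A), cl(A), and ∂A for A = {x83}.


int(A) = {x83}, cl(A) = {x83, x85}, ∂A = {x85}.

Closed sets in (X, τ) are complements of opens:
  closed(X, τ) = {∅, {x84}, {x85}, {x83, x85}, {x84, x85}, {x83, x84, x85}}.
int(A) = ⋃ {U ∈ τ : U ⊆ A}. Opens contained in A: ∅, {x83}.
Taking the union of these: int(A) = {x83}.
cl(A) = ⋂ {C closed : A ⊆ C}. Closed sets containing A: {x83, x85}, {x83, x84, x85}.
Intersecting these: cl(A) = {x83, x85}.
∂A = cl(A) ∖ int(A) = {x83, x85} ∖ {x83} = {x85}.


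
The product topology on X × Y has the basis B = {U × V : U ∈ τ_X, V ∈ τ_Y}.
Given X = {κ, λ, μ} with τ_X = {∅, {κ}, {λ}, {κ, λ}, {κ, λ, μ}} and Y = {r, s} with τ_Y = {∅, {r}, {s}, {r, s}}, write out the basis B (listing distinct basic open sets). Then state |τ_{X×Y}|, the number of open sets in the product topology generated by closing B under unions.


Basis B = {∅ × ∅, {κ} × {r}, {κ} × {s}, {λ} × {r}, {λ} × {s}, {κ} × {r, s}, {κ, λ} × {r}, {κ, λ} × {s}, {λ} × {r, s}, {κ, λ, μ} × {r}, {κ, λ, μ} × {s}, {κ, λ} × {r, s}, {κ, λ, μ} × {r, s}}; |τ_{X×Y}| = 25.

Enumerate products U × V with U ∈ τ_X, V ∈ τ_Y (deduplicated):
  ∅ × ∅ = {} (∅)
  {κ} × {r} = {(κ,r)}
  {κ} × {s} = {(κ,s)}
  {λ} × {r} = {(λ,r)}
  {λ} × {s} = {(λ,s)}
  {κ} × {r, s} = {(κ,r), (κ,s)}
  {κ, λ} × {r} = {(κ,r), (λ,r)}
  {κ, λ} × {s} = {(κ,s), (λ,s)}
  {λ} × {r, s} = {(λ,r), (λ,s)}
  {κ, λ, μ} × {r} = {(κ,r), (λ,r), (μ,r)}
  {κ, λ, μ} × {s} = {(κ,s), (λ,s), (μ,s)}
  {κ, λ} × {r, s} = {(κ,r), (κ,s), (λ,r), (λ,s)}
  {κ, λ, μ} × {r, s} = {(κ,r), (κ,s), (λ,r), (λ,s), (μ,r), (μ,s)}
These 13 distinct sets form the basis B.
Close under arbitrary unions to get τ_{X×Y}; counting gives |τ_{X×Y}| = 25.


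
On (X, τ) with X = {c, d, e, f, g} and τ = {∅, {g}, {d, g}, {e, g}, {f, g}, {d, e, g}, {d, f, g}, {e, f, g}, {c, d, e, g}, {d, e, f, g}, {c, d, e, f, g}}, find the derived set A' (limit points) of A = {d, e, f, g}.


A' = {c, d, e, f}

For each x ∈ X, list the open sets U ∈ τ with x ∈ U, then check whether U ∩ (A ∖ {x}) ≠ ∅ for every such U.
  x = c: opens ∋ x are {c, d, e, g}, {c, d, e, f, g}; each meets A ∖ {c}, so x IS a limit point.
  x = d: opens ∋ x are {d, g}, {d, e, g}, {d, f, g}, {c, d, e, g}, {d, e, f, g}, {c, d, e, f, g}; each meets A ∖ {d}, so x IS a limit point.
  x = e: opens ∋ x are {e, g}, {d, e, g}, {e, f, g}, {c, d, e, g}, {d, e, f, g}, {c, d, e, f, g}; each meets A ∖ {e}, so x IS a limit point.
  x = f: opens ∋ x are {f, g}, {d, f, g}, {e, f, g}, {d, e, f, g}, {c, d, e, f, g}; each meets A ∖ {f}, so x IS a limit point.
  x = g: open {g} ∋ x has {g} ∩ (A ∖ {g}) = ∅, so x is NOT a limit point.
Collecting: A' = {c, d, e, f}.


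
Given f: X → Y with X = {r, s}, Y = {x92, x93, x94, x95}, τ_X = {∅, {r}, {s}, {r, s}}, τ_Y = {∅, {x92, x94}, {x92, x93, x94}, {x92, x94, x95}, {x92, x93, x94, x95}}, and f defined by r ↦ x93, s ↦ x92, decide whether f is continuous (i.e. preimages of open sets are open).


f IS continuous.

Compute f^{-1}(U) for each U ∈ τ_Y:
  U = ∅: f^{-1}(U) = ∅ ∈ τ_X ✓.
  U = {x92, x94}: f^{-1}(U) = {s} ∈ τ_X ✓.
  U = {x92, x93, x94}: f^{-1}(U) = {r, s} ∈ τ_X ✓.
  U = {x92, x94, x95}: f^{-1}(U) = {s} ∈ τ_X ✓.
  U = {x92, x93, x94, x95}: f^{-1}(U) = {r, s} ∈ τ_X ✓.
Every preimage lies in τ_X, so f IS continuous.


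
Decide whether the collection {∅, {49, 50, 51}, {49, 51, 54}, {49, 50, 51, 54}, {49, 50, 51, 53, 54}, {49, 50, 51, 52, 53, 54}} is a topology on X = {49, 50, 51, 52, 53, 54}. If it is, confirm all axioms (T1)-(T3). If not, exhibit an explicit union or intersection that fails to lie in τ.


τ is NOT a topology on X.

Axiom (T1): ∅ ∈ τ? Yes; X ∈ τ? Yes.
Axiom (T2/T3): check pairwise unions and intersections of members of τ.
Counterexample for (T3): {49, 50, 51} ∩ {49, 51, 54} = {49, 51} ∉ τ. Therefore τ is NOT a topology.


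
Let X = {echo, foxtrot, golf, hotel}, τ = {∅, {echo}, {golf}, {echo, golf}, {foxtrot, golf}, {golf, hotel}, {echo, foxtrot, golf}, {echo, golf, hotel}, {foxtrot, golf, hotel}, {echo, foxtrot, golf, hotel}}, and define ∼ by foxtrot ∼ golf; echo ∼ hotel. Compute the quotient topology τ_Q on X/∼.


X/∼ = {[echo=hotel], [foxtrot=golf]}; |τ_Q| = 3.

Equivalence classes: [echo=hotel], [foxtrot=golf].
Quotient map π: X → X/∼ sends echo ↦ [echo=hotel], foxtrot ↦ [foxtrot=golf], golf ↦ [foxtrot=golf], hotel ↦ [echo=hotel].
For each subset V ⊆ X/∼, compute π^{-1}(V) ⊆ X and check whether π^{-1}(V) ∈ τ. V is open in τ_Q iff π^{-1}(V) ∈ τ.
  V = {}: π^{-1}(V) = ∅ ∈ τ ✓.
  V = {[echo=hotel]}: π^{-1}(V) = {echo, hotel} ∉ τ ✗.
  V = {[foxtrot=golf]}: π^{-1}(V) = {foxtrot, golf} ∈ τ ✓.
  V = {[echo=hotel], [foxtrot=golf]}: π^{-1}(V) = {echo, foxtrot, golf, hotel} ∈ τ ✓.
Open sets in the quotient: τ_Q = {{}, {[foxtrot=golf]}, {[echo=hotel], [foxtrot=golf]}} (3 elements).


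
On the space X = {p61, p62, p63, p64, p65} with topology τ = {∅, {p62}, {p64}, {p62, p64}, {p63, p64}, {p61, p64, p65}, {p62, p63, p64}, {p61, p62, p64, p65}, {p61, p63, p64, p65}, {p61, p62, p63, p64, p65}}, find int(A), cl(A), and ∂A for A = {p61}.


int(A) = ∅, cl(A) = {p61, p65}, ∂A = {p61, p65}.

Closed sets in (X, τ) are complements of opens:
  closed(X, τ) = {∅, {p62}, {p63}, {p61, p65}, {p62, p63}, {p61, p62, p65}, {p61, p63, p65}, {p61, p62, p63, p65}, {p61, p63, p64, p65}, {p61, p62, p63, p64, p65}}.
int(A) = ⋃ {U ∈ τ : U ⊆ A}. Opens contained in A: ∅.
Taking the union of these: int(A) = ∅.
cl(A) = ⋂ {C closed : A ⊆ C}. Closed sets containing A: {p61, p65}, {p61, p62, p65}, {p61, p63, p65}, {p61, p62, p63, p65}, {p61, p63, p64, p65}, {p61, p62, p63, p64, p65}.
Intersecting these: cl(A) = {p61, p65}.
∂A = cl(A) ∖ int(A) = {p61, p65} ∖ ∅ = {p61, p65}.


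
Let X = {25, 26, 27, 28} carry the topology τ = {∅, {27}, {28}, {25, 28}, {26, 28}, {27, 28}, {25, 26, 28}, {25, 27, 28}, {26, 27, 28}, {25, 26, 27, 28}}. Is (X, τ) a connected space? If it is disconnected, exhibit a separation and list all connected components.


(X, τ) is disconnected; components = [{27}, {25, 26, 28}].

Find clopen sets (U ∈ τ with X ∖ U ∈ τ):
  U = ∅, X ∖ U = {25, 26, 27, 28} — both open, so U is clopen.
  U = {27}, X ∖ U = {25, 26, 28} — both open, so U is clopen.
  U = {25, 26, 28}, X ∖ U = {27} — both open, so U is clopen.
  U = {25, 26, 27, 28}, X ∖ U = ∅ — both open, so U is clopen.
Nontrivial clopen(s) exist: e.g. {25, 26, 28}. So (X, τ) is disconnected.
Compute connected components by grouping points that agree on all clopens:
  component: {27}
  component: {25, 26, 28}


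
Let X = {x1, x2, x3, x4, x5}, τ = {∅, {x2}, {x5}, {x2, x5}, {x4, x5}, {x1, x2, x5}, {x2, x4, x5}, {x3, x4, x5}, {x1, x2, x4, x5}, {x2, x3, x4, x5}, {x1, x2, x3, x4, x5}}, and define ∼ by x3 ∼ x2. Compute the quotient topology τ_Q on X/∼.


X/∼ = {[x1], [x2=x3], [x4], [x5]}; |τ_Q| = 5.

Equivalence classes: [x1], [x2=x3], [x4], [x5].
Quotient map π: X → X/∼ sends x1 ↦ [x1], x2 ↦ [x2=x3], x3 ↦ [x2=x3], x4 ↦ [x4], x5 ↦ [x5].
For each subset V ⊆ X/∼, compute π^{-1}(V) ⊆ X and check whether π^{-1}(V) ∈ τ. V is open in τ_Q iff π^{-1}(V) ∈ τ.
  V = {}: π^{-1}(V) = ∅ ∈ τ ✓.
  V = {[x1]}: π^{-1}(V) = {x1} ∉ τ ✗.
  V = {[x2=x3]}: π^{-1}(V) = {x2, x3} ∉ τ ✗.
  V = {[x1], [x2=x3]}: π^{-1}(V) = {x1, x2, x3} ∉ τ ✗.
  V = {[x4]}: π^{-1}(V) = {x4} ∉ τ ✗.
  V = {[x1], [x4]}: π^{-1}(V) = {x1, x4} ∉ τ ✗.
  V = {[x2=x3], [x4]}: π^{-1}(V) = {x2, x3, x4} ∉ τ ✗.
  V = {[x1], [x2=x3], [x4]}: π^{-1}(V) = {x1, x2, x3, x4} ∉ τ ✗.
  V = {[x5]}: π^{-1}(V) = {x5} ∈ τ ✓.
  V = {[x1], [x5]}: π^{-1}(V) = {x1, x5} ∉ τ ✗.
  V = {[x2=x3], [x5]}: π^{-1}(V) = {x2, x3, x5} ∉ τ ✗.
  V = {[x1], [x2=x3], [x5]}: π^{-1}(V) = {x1, x2, x3, x5} ∉ τ ✗.
  V = {[x4], [x5]}: π^{-1}(V) = {x4, x5} ∈ τ ✓.
  V = {[x1], [x4], [x5]}: π^{-1}(V) = {x1, x4, x5} ∉ τ ✗.
  V = {[x2=x3], [x4], [x5]}: π^{-1}(V) = {x2, x3, x4, x5} ∈ τ ✓.
  V = {[x1], [x2=x3], [x4], [x5]}: π^{-1}(V) = {x1, x2, x3, x4, x5} ∈ τ ✓.
Open sets in the quotient: τ_Q = {{}, {[x5]}, {[x4], [x5]}, {[x2=x3], [x4], [x5]}, {[x1], [x2=x3], [x4], [x5]}} (5 elements).


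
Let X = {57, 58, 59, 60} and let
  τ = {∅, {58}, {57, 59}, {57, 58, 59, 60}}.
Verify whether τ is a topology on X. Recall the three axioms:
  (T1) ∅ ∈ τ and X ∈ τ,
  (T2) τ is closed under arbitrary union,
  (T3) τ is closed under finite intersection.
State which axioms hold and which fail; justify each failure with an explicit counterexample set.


τ is NOT a topology on X.

Axiom (T1): ∅ ∈ τ? Yes; X ∈ τ? Yes.
Axiom (T2/T3): check pairwise unions and intersections of members of τ.
Counterexample for (T2): {58} ∪ {57, 59} = {57, 58, 59} ∉ τ. Therefore τ is NOT a topology.


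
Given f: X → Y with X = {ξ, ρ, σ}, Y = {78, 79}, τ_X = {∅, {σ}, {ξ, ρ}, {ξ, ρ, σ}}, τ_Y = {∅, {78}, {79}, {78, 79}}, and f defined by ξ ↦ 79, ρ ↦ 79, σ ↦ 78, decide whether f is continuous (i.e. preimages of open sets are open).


f IS continuous.

Compute f^{-1}(U) for each U ∈ τ_Y:
  U = ∅: f^{-1}(U) = ∅ ∈ τ_X ✓.
  U = {78}: f^{-1}(U) = {σ} ∈ τ_X ✓.
  U = {79}: f^{-1}(U) = {ξ, ρ} ∈ τ_X ✓.
  U = {78, 79}: f^{-1}(U) = {ξ, ρ, σ} ∈ τ_X ✓.
Every preimage lies in τ_X, so f IS continuous.


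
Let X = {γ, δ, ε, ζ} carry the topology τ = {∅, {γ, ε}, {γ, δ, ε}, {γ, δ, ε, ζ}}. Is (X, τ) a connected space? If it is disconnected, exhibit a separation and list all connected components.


(X, τ) is connected.

Find clopen sets (U ∈ τ with X ∖ U ∈ τ):
  U = ∅, X ∖ U = {γ, δ, ε, ζ} — both open, so U is clopen.
  U = {γ, δ, ε, ζ}, X ∖ U = ∅ — both open, so U is clopen.
Only trivial clopens (∅ and X) exist, so (X, τ) is connected.
Compute connected components by grouping points that agree on all clopens:
  component: {γ, δ, ε, ζ}


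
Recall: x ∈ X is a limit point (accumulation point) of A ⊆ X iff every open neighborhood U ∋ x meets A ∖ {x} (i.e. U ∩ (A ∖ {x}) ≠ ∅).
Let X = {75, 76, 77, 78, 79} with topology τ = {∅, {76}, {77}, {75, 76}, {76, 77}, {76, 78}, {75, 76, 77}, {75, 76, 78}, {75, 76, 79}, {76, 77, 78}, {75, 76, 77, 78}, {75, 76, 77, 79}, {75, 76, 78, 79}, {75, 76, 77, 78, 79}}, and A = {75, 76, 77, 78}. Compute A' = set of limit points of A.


A' = {75, 78, 79}

For each x ∈ X, list the open sets U ∈ τ with x ∈ U, then check whether U ∩ (A ∖ {x}) ≠ ∅ for every such U.
  x = 75: opens ∋ x are {75, 76}, {75, 76, 77}, {75, 76, 78}, {75, 76, 79}, {75, 76, 77, 78}, {75, 76, 77, 79}, {75, 76, 78, 79}, {75, 76, 77, 78, 79}; each meets A ∖ {75}, so x IS a limit point.
  x = 76: open {76} ∋ x has {76} ∩ (A ∖ {76}) = ∅, so x is NOT a limit point.
  x = 77: open {77} ∋ x has {77} ∩ (A ∖ {77}) = ∅, so x is NOT a limit point.
  x = 78: opens ∋ x are {76, 78}, {75, 76, 78}, {76, 77, 78}, {75, 76, 77, 78}, {75, 76, 78, 79}, {75, 76, 77, 78, 79}; each meets A ∖ {78}, so x IS a limit point.
  x = 79: opens ∋ x are {75, 76, 79}, {75, 76, 77, 79}, {75, 76, 78, 79}, {75, 76, 77, 78, 79}; each meets A ∖ {79}, so x IS a limit point.
Collecting: A' = {75, 78, 79}.


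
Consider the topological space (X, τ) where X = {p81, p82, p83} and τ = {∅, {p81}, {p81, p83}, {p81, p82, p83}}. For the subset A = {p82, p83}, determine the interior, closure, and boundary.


int(A) = ∅, cl(A) = {p82, p83}, ∂A = {p82, p83}.

Closed sets in (X, τ) are complements of opens:
  closed(X, τ) = {∅, {p82}, {p82, p83}, {p81, p82, p83}}.
int(A) = ⋃ {U ∈ τ : U ⊆ A}. Opens contained in A: ∅.
Taking the union of these: int(A) = ∅.
cl(A) = ⋂ {C closed : A ⊆ C}. Closed sets containing A: {p82, p83}, {p81, p82, p83}.
Intersecting these: cl(A) = {p82, p83}.
∂A = cl(A) ∖ int(A) = {p82, p83} ∖ ∅ = {p82, p83}.


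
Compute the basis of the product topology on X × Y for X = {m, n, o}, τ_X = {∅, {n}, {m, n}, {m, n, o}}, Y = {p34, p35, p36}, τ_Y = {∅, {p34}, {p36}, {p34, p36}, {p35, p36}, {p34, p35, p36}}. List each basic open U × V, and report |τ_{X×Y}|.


Basis B = {∅ × ∅, {n} × {p34}, {n} × {p36}, {m, n} × {p34}, {m, n} × {p36}, {n} × {p34, p36}, {n} × {p35, p36}, {m, n, o} × {p34}, {m, n, o} × {p36}, {n} × {p34, p35, p36}, {m, n} × {p34, p36}, {m, n} × {p35, p36}, {m, n} × {p34, p35, p36}, {m, n, o} × {p34, p36}, {m, n, o} × {p35, p36}, {m, n, o} × {p34, p35, p36}}; |τ_{X×Y}| = 40.

Enumerate products U × V with U ∈ τ_X, V ∈ τ_Y (deduplicated):
  ∅ × ∅ = {} (∅)
  {n} × {p34} = {(n,p34)}
  {n} × {p36} = {(n,p36)}
  {m, n} × {p34} = {(m,p34), (n,p34)}
  {m, n} × {p36} = {(m,p36), (n,p36)}
  {n} × {p34, p36} = {(n,p34), (n,p36)}
  {n} × {p35, p36} = {(n,p35), (n,p36)}
  {m, n, o} × {p34} = {(m,p34), (n,p34), (o,p34)}
  {m, n, o} × {p36} = {(m,p36), (n,p36), (o,p36)}
  {n} × {p34, p35, p36} = {(n,p34), (n,p35), (n,p36)}
  {m, n} × {p34, p36} = {(m,p34), (m,p36), (n,p34), (n,p36)}
  {m, n} × {p35, p36} = {(m,p35), (m,p36), (n,p35), (n,p36)}
  {m, n} × {p34, p35, p36} = {(m,p34), (m,p35), (m,p36), (n,p34), (n,p35), (n,p36)}
  {m, n, o} × {p34, p36} = {(m,p34), (m,p36), (n,p34), (n,p36), (o,p34), (o,p36)}
  {m, n, o} × {p35, p36} = {(m,p35), (m,p36), (n,p35), (n,p36), (o,p35), (o,p36)}
  {m, n, o} × {p34, p35, p36} = {(m,p34), (m,p35), (m,p36), (n,p34), (n,p35), (n,p36), (o,p34), (o,p35), (o,p36)}
These 16 distinct sets form the basis B.
Close under arbitrary unions to get τ_{X×Y}; counting gives |τ_{X×Y}| = 40.


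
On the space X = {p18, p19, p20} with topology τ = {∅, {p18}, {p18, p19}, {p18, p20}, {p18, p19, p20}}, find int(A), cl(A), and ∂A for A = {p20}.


int(A) = ∅, cl(A) = {p20}, ∂A = {p20}.

Closed sets in (X, τ) are complements of opens:
  closed(X, τ) = {∅, {p19}, {p20}, {p19, p20}, {p18, p19, p20}}.
int(A) = ⋃ {U ∈ τ : U ⊆ A}. Opens contained in A: ∅.
Taking the union of these: int(A) = ∅.
cl(A) = ⋂ {C closed : A ⊆ C}. Closed sets containing A: {p20}, {p19, p20}, {p18, p19, p20}.
Intersecting these: cl(A) = {p20}.
∂A = cl(A) ∖ int(A) = {p20} ∖ ∅ = {p20}.


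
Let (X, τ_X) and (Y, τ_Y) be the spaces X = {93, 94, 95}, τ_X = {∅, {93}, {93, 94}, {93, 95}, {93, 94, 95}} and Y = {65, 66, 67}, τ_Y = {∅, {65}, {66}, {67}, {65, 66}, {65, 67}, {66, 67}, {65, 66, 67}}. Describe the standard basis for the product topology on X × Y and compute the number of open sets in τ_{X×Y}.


Basis B = {∅ × ∅, {93} × {65}, {93} × {66}, {93} × {67}, {93} × {65, 66}, {93} × {65, 67}, {93, 94} × {65}, {93, 95} × {65}, {93} × {66, 67}, {93, 94} × {66}, {93, 95} × {66}, {93, 94} × {67}, {93, 95} × {67}, {93} × {65, 66, 67}, {93, 94, 95} × {65}, {93, 94, 95} × {66}, {93, 94, 95} × {67}, {93, 94} × {65, 66}, {93, 95} × {65, 66}, {93, 94} × {65, 67}, {93, 95} × {65, 67}, {93, 94} × {66, 67}, {93, 95} × {66, 67}, {93, 94} × {65, 66, 67}, {93, 95} × {65, 66, 67}, {93, 94, 95} × {65, 66}, {93, 94, 95} × {65, 67}, {93, 94, 95} × {66, 67}, {93, 94, 95} × {65, 66, 67}}; |τ_{X×Y}| = 125.

Enumerate products U × V with U ∈ τ_X, V ∈ τ_Y (deduplicated):
  ∅ × ∅ = {} (∅)
  {93} × {65} = {(93,65)}
  {93} × {66} = {(93,66)}
  {93} × {67} = {(93,67)}
  {93} × {65, 66} = {(93,65), (93,66)}
  {93} × {65, 67} = {(93,65), (93,67)}
  {93, 94} × {65} = {(93,65), (94,65)}
  {93, 95} × {65} = {(93,65), (95,65)}
  {93} × {66, 67} = {(93,66), (93,67)}
  {93, 94} × {66} = {(93,66), (94,66)}
  {93, 95} × {66} = {(93,66), (95,66)}
  {93, 94} × {67} = {(93,67), (94,67)}
  {93, 95} × {67} = {(93,67), (95,67)}
  {93} × {65, 66, 67} = {(93,65), (93,66), (93,67)}
  {93, 94, 95} × {65} = {(93,65), (94,65), (95,65)}
  {93, 94, 95} × {66} = {(93,66), (94,66), (95,66)}
  {93, 94, 95} × {67} = {(93,67), (94,67), (95,67)}
  {93, 94} × {65, 66} = {(93,65), (93,66), (94,65), (94,66)}
  {93, 95} × {65, 66} = {(93,65), (93,66), (95,65), (95,66)}
  {93, 94} × {65, 67} = {(93,65), (93,67), (94,65), (94,67)}
  {93, 95} × {65, 67} = {(93,65), (93,67), (95,65), (95,67)}
  {93, 94} × {66, 67} = {(93,66), (93,67), (94,66), (94,67)}
  {93, 95} × {66, 67} = {(93,66), (93,67), (95,66), (95,67)}
  {93, 94} × {65, 66, 67} = {(93,65), (93,66), (93,67), (94,65), (94,66), (94,67)}
  {93, 95} × {65, 66, 67} = {(93,65), (93,66), (93,67), (95,65), (95,66), (95,67)}
  {93, 94, 95} × {65, 66} = {(93,65), (93,66), (94,65), (94,66), (95,65), (95,66)}
  {93, 94, 95} × {65, 67} = {(93,65), (93,67), (94,65), (94,67), (95,65), (95,67)}
  {93, 94, 95} × {66, 67} = {(93,66), (93,67), (94,66), (94,67), (95,66), (95,67)}
  {93, 94, 95} × {65, 66, 67} = {(93,65), (93,66), (93,67), (94,65), (94,66), (94,67), (95,65), (95,66), (95,67)}
These 29 distinct sets form the basis B.
Close under arbitrary unions to get τ_{X×Y}; counting gives |τ_{X×Y}| = 125.


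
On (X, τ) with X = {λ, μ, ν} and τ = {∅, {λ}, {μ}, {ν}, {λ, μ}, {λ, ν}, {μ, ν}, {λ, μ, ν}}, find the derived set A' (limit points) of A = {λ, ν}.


A' = ∅

For each x ∈ X, list the open sets U ∈ τ with x ∈ U, then check whether U ∩ (A ∖ {x}) ≠ ∅ for every such U.
  x = λ: open {λ} ∋ x has {λ} ∩ (A ∖ {λ}) = ∅, so x is NOT a limit point.
  x = μ: open {μ} ∋ x has {μ} ∩ (A ∖ {μ}) = ∅, so x is NOT a limit point.
  x = ν: open {ν} ∋ x has {ν} ∩ (A ∖ {ν}) = ∅, so x is NOT a limit point.
Collecting: A' = ∅.


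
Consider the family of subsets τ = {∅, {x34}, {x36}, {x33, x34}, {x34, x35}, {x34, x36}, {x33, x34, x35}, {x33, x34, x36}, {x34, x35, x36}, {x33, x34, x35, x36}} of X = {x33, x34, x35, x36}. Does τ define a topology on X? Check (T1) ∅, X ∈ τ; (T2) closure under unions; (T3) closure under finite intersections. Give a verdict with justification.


τ IS a topology on X.

Axiom (T1): ∅ ∈ τ? Yes; X ∈ τ? Yes.
Axiom (T2/T3): check pairwise unions and intersections of members of τ.
All pairwise intersections and unions checked — each lies in τ. Therefore τ satisfies (T1), (T2), (T3): it IS a topology on X.


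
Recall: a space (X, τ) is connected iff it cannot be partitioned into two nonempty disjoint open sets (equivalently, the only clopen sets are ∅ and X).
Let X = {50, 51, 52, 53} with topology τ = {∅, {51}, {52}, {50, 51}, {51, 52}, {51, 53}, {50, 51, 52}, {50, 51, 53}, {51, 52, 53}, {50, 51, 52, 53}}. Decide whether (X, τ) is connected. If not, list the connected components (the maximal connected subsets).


(X, τ) is disconnected; components = [{52}, {50, 51, 53}].

Find clopen sets (U ∈ τ with X ∖ U ∈ τ):
  U = ∅, X ∖ U = {50, 51, 52, 53} — both open, so U is clopen.
  U = {52}, X ∖ U = {50, 51, 53} — both open, so U is clopen.
  U = {50, 51, 53}, X ∖ U = {52} — both open, so U is clopen.
  U = {50, 51, 52, 53}, X ∖ U = ∅ — both open, so U is clopen.
Nontrivial clopen(s) exist: e.g. {52}. So (X, τ) is disconnected.
Compute connected components by grouping points that agree on all clopens:
  component: {52}
  component: {50, 51, 53}


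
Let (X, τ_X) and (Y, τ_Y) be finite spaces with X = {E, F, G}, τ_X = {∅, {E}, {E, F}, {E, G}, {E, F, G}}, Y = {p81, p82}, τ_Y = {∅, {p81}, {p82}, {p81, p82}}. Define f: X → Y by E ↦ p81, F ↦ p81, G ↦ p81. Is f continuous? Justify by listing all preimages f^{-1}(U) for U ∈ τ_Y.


f IS continuous.

Compute f^{-1}(U) for each U ∈ τ_Y:
  U = ∅: f^{-1}(U) = ∅ ∈ τ_X ✓.
  U = {p81}: f^{-1}(U) = {E, F, G} ∈ τ_X ✓.
  U = {p82}: f^{-1}(U) = ∅ ∈ τ_X ✓.
  U = {p81, p82}: f^{-1}(U) = {E, F, G} ∈ τ_X ✓.
Every preimage lies in τ_X, so f IS continuous.


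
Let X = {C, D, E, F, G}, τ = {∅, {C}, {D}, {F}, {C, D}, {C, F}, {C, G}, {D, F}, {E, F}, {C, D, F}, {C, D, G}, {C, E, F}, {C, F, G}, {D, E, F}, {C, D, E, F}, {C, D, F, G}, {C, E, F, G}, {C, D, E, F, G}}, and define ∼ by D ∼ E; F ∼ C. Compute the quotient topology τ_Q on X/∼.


X/∼ = {[C=F], [D=E], [G]}; |τ_Q| = 5.

Equivalence classes: [C=F], [D=E], [G].
Quotient map π: X → X/∼ sends C ↦ [C=F], D ↦ [D=E], E ↦ [D=E], F ↦ [C=F], G ↦ [G].
For each subset V ⊆ X/∼, compute π^{-1}(V) ⊆ X and check whether π^{-1}(V) ∈ τ. V is open in τ_Q iff π^{-1}(V) ∈ τ.
  V = {}: π^{-1}(V) = ∅ ∈ τ ✓.
  V = {[C=F]}: π^{-1}(V) = {C, F} ∈ τ ✓.
  V = {[D=E]}: π^{-1}(V) = {D, E} ∉ τ ✗.
  V = {[C=F], [D=E]}: π^{-1}(V) = {C, D, E, F} ∈ τ ✓.
  V = {[G]}: π^{-1}(V) = {G} ∉ τ ✗.
  V = {[C=F], [G]}: π^{-1}(V) = {C, F, G} ∈ τ ✓.
  V = {[D=E], [G]}: π^{-1}(V) = {D, E, G} ∉ τ ✗.
  V = {[C=F], [D=E], [G]}: π^{-1}(V) = {C, D, E, F, G} ∈ τ ✓.
Open sets in the quotient: τ_Q = {{}, {[C=F]}, {[C=F], [D=E]}, {[C=F], [G]}, {[C=F], [D=E], [G]}} (5 elements).


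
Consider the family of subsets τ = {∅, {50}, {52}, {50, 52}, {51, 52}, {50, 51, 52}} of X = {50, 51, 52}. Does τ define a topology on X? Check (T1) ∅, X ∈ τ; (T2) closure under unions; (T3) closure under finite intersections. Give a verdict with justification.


τ IS a topology on X.

Axiom (T1): ∅ ∈ τ? Yes; X ∈ τ? Yes.
Axiom (T2/T3): check pairwise unions and intersections of members of τ.
All pairwise intersections and unions checked — each lies in τ. Therefore τ satisfies (T1), (T2), (T3): it IS a topology on X.


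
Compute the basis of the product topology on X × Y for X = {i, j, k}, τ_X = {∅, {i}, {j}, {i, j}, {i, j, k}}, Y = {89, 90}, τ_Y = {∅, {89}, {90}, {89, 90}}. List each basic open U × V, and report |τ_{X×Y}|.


Basis B = {∅ × ∅, {i} × {89}, {i} × {90}, {j} × {89}, {j} × {90}, {i} × {89, 90}, {i, j} × {89}, {i, j} × {90}, {j} × {89, 90}, {i, j, k} × {89}, {i, j, k} × {90}, {i, j} × {89, 90}, {i, j, k} × {89, 90}}; |τ_{X×Y}| = 25.

Enumerate products U × V with U ∈ τ_X, V ∈ τ_Y (deduplicated):
  ∅ × ∅ = {} (∅)
  {i} × {89} = {(i,89)}
  {i} × {90} = {(i,90)}
  {j} × {89} = {(j,89)}
  {j} × {90} = {(j,90)}
  {i} × {89, 90} = {(i,89), (i,90)}
  {i, j} × {89} = {(i,89), (j,89)}
  {i, j} × {90} = {(i,90), (j,90)}
  {j} × {89, 90} = {(j,89), (j,90)}
  {i, j, k} × {89} = {(i,89), (j,89), (k,89)}
  {i, j, k} × {90} = {(i,90), (j,90), (k,90)}
  {i, j} × {89, 90} = {(i,89), (i,90), (j,89), (j,90)}
  {i, j, k} × {89, 90} = {(i,89), (i,90), (j,89), (j,90), (k,89), (k,90)}
These 13 distinct sets form the basis B.
Close under arbitrary unions to get τ_{X×Y}; counting gives |τ_{X×Y}| = 25.


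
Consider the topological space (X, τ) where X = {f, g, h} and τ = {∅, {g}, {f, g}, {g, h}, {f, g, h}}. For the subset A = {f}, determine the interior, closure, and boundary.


int(A) = ∅, cl(A) = {f}, ∂A = {f}.

Closed sets in (X, τ) are complements of opens:
  closed(X, τ) = {∅, {f}, {h}, {f, h}, {f, g, h}}.
int(A) = ⋃ {U ∈ τ : U ⊆ A}. Opens contained in A: ∅.
Taking the union of these: int(A) = ∅.
cl(A) = ⋂ {C closed : A ⊆ C}. Closed sets containing A: {f}, {f, h}, {f, g, h}.
Intersecting these: cl(A) = {f}.
∂A = cl(A) ∖ int(A) = {f} ∖ ∅ = {f}.


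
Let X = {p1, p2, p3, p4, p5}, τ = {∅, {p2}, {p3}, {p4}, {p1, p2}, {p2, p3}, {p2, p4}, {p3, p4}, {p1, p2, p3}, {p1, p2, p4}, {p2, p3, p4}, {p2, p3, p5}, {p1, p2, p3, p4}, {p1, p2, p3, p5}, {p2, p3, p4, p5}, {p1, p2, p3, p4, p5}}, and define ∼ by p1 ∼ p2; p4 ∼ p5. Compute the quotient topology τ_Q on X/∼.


X/∼ = {[p1=p2], [p3], [p4=p5]}; |τ_Q| = 5.

Equivalence classes: [p1=p2], [p3], [p4=p5].
Quotient map π: X → X/∼ sends p1 ↦ [p1=p2], p2 ↦ [p1=p2], p3 ↦ [p3], p4 ↦ [p4=p5], p5 ↦ [p4=p5].
For each subset V ⊆ X/∼, compute π^{-1}(V) ⊆ X and check whether π^{-1}(V) ∈ τ. V is open in τ_Q iff π^{-1}(V) ∈ τ.
  V = {}: π^{-1}(V) = ∅ ∈ τ ✓.
  V = {[p1=p2]}: π^{-1}(V) = {p1, p2} ∈ τ ✓.
  V = {[p3]}: π^{-1}(V) = {p3} ∈ τ ✓.
  V = {[p1=p2], [p3]}: π^{-1}(V) = {p1, p2, p3} ∈ τ ✓.
  V = {[p4=p5]}: π^{-1}(V) = {p4, p5} ∉ τ ✗.
  V = {[p1=p2], [p4=p5]}: π^{-1}(V) = {p1, p2, p4, p5} ∉ τ ✗.
  V = {[p3], [p4=p5]}: π^{-1}(V) = {p3, p4, p5} ∉ τ ✗.
  V = {[p1=p2], [p3], [p4=p5]}: π^{-1}(V) = {p1, p2, p3, p4, p5} ∈ τ ✓.
Open sets in the quotient: τ_Q = {{}, {[p1=p2]}, {[p3]}, {[p1=p2], [p3]}, {[p1=p2], [p3], [p4=p5]}} (5 elements).
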